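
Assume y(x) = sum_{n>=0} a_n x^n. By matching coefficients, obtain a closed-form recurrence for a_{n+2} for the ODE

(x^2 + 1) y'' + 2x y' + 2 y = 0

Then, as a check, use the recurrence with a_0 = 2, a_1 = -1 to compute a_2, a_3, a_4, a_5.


Substitute y = sum_n a_n x^n.
(1 + 1 x^2) y'' contributes (n+2)(n+1) a_{n+2} + n(n-1) a_n at x^n.
2 x y'(x) contributes 2 n a_n at x^n.
2 y(x) contributes 2 a_n at x^n.
Matching x^n: (n+2)(n+1) a_{n+2} + (n(n-1) + 2 n + 2) a_n = 0.
Thus a_{n+2} = (-n(n-1) - 2 n - 2) / ((n+1)(n+2)) * a_n.

Check with a_0 = 2, a_1 = -1 (apply the recurrence for n = 0, 1, 2, 3): a_0 = 2, a_1 = -1, a_2 = -2, a_3 = 2/3, a_4 = 4/3, a_5 = -7/15.

a_(n+2) = (-n(n-1) - 2 n - 2) / ((n+1)(n+2)) * a_n; check: a_0 = 2, a_1 = -1, a_2 = -2, a_3 = 2/3, a_4 = 4/3, a_5 = -7/15


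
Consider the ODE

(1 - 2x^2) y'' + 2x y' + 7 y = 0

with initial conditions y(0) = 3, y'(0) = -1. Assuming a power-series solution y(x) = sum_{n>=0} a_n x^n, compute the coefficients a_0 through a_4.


Ansatz: y(x) = sum_{n>=0} a_n x^n, so y'(x) = sum_{n>=1} n a_n x^(n-1) and y''(x) = sum_{n>=2} n(n-1) a_n x^(n-2).
Substitute into P(x) y'' + Q(x) y' + R(x) y = 0 with P(x) = 1 - 2x^2, Q(x) = 2x, R(x) = 7, and match powers of x.
Initial conditions: a_0 = 3, a_1 = -1.
Setting the coefficient of each power of x to zero and solving order by order (substituting the coefficients already found):
  x^0: 2 a_2 + 7 a_0 = 0  ->  2 a_2 = -7 a_0 = -21  ->  a_2 = -21/2
  x^1: 6 a_3 + 9 a_1 = 0  ->  6 a_3 = -9 a_1 = 9  ->  a_3 = 3/2
  x^2: 12 a_4 + 7 a_2 = 0  ->  12 a_4 = -7 a_2 = 147/2  ->  a_4 = 49/8
Truncated series: y(x) = 3 - x - (21/2) x^2 + (3/2) x^3 + (49/8) x^4 + O(x^5).

a_0 = 3; a_1 = -1; a_2 = -21/2; a_3 = 3/2; a_4 = 49/8


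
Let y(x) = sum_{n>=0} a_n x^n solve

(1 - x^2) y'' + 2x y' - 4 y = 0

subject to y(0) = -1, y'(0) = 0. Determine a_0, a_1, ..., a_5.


Ansatz: y(x) = sum_{n>=0} a_n x^n, so y'(x) = sum_{n>=1} n a_n x^(n-1) and y''(x) = sum_{n>=2} n(n-1) a_n x^(n-2).
Substitute into P(x) y'' + Q(x) y' + R(x) y = 0 with P(x) = 1 - x^2, Q(x) = 2x, R(x) = -4, and match powers of x.
Initial conditions: a_0 = -1, a_1 = 0.
Setting the coefficient of each power of x to zero and solving order by order (substituting the coefficients already found):
  x^0: 2 a_2 - 4 a_0 = 0  ->  2 a_2 = 4 a_0 = -4  ->  a_2 = -2
  x^1: 6 a_3 - 2 a_1 = 0  ->  6 a_3 = 2 a_1 = 0  ->  a_3 = 0
  x^2: 12 a_4 - 2 a_2 = 0  ->  12 a_4 = 2 a_2 = -4  ->  a_4 = -1/3
  x^3: 20 a_5 - 4 a_3 = 0  ->  20 a_5 = 4 a_3 = 0  ->  a_5 = 0
Truncated series: y(x) = -1 - 2 x^2 - (1/3) x^4 + O(x^6).

a_0 = -1; a_1 = 0; a_2 = -2; a_3 = 0; a_4 = -1/3; a_5 = 0


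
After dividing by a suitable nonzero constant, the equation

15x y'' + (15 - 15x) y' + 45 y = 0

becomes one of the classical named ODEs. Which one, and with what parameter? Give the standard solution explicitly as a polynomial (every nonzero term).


All three coefficients share the factor 15; dividing through by 15 gives  x y'' + (1 - x) y' + 3 y = 0.
This matches the Laguerre equation x y'' + (1 - x) y' + n y = 0 with n = 3; the polynomial solution is L_3(x).
With y = sum_k a_k x^k, matching x^k gives (k+1)k a_{k+1} + (k+1) a_{k+1} - k a_k + n a_k = 0, i.e. (k+1)^2 a_{k+1} = (k - n) a_k = (k - 3) a_k. The right side vanishes at k = 3, so the series terminates at degree 3.
Standard normalization L_n(0) = 1 gives a_0 = 1. Work upward with a_{k+1} = (k - 3) a_k / (k+1)^2:
  a_1 = (0 - 3)(1) / 1^2 = -3/1 = -3
  a_2 = (1 - 3)(-3) / 2^2 = 6/4 = 3/2
  a_3 = (2 - 3)(3/2) / 3^2 = (-3/2)/9 = -1/6
Hence L_3(x) = -x^3/6 + 3 x^2/2 - 3 x + 1.

L_3(x); series = -x^3/6 + 3 x^2/2 - 3 x + 1


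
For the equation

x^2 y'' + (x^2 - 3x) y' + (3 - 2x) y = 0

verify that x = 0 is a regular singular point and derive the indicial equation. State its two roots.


Divide by x^2 to reach normal form y'' + P_1(x) y' + P_2(x) y = 0 with P_1(x) = 1 - 3/x and P_2(x) = -2/x + 3/x^2.
x = 0 is a singular point because the y'-coefficient 1 - 3/x has a pole at x = 0 and the y-coefficient -2/x + 3/x^2 has a pole at x = 0.
It is a regular singular point because x P_1(x) = p(x) = x - 3 and x^2 P_2(x) = q(x) = 3 - 2x are polynomials, hence analytic at x = 0.
p(0) = -3,  q(0) = 3.
Indicial equation: r(r-1) + p(0) r + q(0) = 0, i.e. r^2 + (p(0) - 1) r + q(0) = 0, i.e. r^2 - 4 r + 3 = 0.
Discriminant: (-4)^2 - 4(3) = 4, so r = (4 ± 2)/2.
Solving: r_1 = 3, r_2 = 1.

indicial: r^2 - 4 r + 3 = 0; roots r_1 = 3, r_2 = 1


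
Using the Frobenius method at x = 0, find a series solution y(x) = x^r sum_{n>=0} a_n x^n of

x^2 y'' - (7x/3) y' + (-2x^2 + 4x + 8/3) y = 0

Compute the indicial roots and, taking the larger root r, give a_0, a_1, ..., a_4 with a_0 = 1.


Write in Frobenius form y'' + (p(x)/x) y' + (q(x)/x^2) y = 0:
  p(x) = -7/3,  q(x) = -2x^2 + 4x + 8/3.
Indicial equation: r(r-1) + (-7/3) r + (8/3) = 0 -> roots r_1 = 2, r_2 = 4/3.
Take r = r_1 = 2. Let y(x) = x^r sum_{n>=0} a_n x^n with a_0 = 1.
Substitute y = x^r sum a_n x^n and match x^{r+n}. The recurrence is
  D(n) a_n + 4 a_{n-1} - 2 a_{n-2} = 0,  where D(n) = (r+n)(r+n-1) + (-7/3)(r+n) + (8/3).
  a_n = [-4 a_{n-1} + 2 a_{n-2}] / D(n).
Since the indicial polynomial factors as (r - r_1)(r - r_2), D(n) = (r_1 + n - r_1)(r_1 + n - r_2) = n(n + 2/3).
Evaluating step by step (a_0 = 1):
  n = 1: D(1) = 1(1 + 2/3) = 5/3; numerator = -4(1) = -4; a_1 = (-4)/(5/3) = -12/5
  n = 2: D(2) = 2(2 + 2/3) = 16/3; numerator = -4(-12/5) + 2(1) = 58/5; a_2 = (58/5)/(16/3) = 87/40
  n = 3: D(3) = 3(3 + 2/3) = 11; numerator = -4(87/40) + 2(-12/5) = -27/2; a_3 = (-27/2)/(11) = -27/22
  n = 4: D(4) = 4(4 + 2/3) = 56/3; numerator = -4(-27/22) + 2(87/40) = 2037/220; a_4 = (2037/220)/(56/3) = 873/1760

r = 2; a_0 = 1; a_1 = -12/5; a_2 = 87/40; a_3 = -27/22; a_4 = 873/1760


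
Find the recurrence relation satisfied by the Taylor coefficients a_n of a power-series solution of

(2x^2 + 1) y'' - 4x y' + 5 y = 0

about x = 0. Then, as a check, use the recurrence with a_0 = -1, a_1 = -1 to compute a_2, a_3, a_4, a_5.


Substitute y = sum_n a_n x^n.
(1 + 2 x^2) y'' contributes (n+2)(n+1) a_{n+2} + 2 n(n-1) a_n at x^n.
-4 x y'(x) contributes -4 n a_n at x^n.
5 y(x) contributes 5 a_n at x^n.
Matching x^n: (n+2)(n+1) a_{n+2} + (2 n(n-1) - 4 n + 5) a_n = 0.
Thus a_{n+2} = (-2 n(n-1) + 4 n - 5) / ((n+1)(n+2)) * a_n.

Check with a_0 = -1, a_1 = -1 (apply the recurrence for n = 0, 1, 2, 3): a_0 = -1, a_1 = -1, a_2 = 5/2, a_3 = 1/6, a_4 = -5/24, a_5 = -1/24.

a_(n+2) = (-2 n(n-1) + 4 n - 5) / ((n+1)(n+2)) * a_n; check: a_0 = -1, a_1 = -1, a_2 = 5/2, a_3 = 1/6, a_4 = -5/24, a_5 = -1/24


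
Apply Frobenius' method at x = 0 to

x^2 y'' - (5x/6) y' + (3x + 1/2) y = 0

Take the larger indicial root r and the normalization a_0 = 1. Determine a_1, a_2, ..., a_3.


Write in Frobenius form y'' + (p(x)/x) y' + (q(x)/x^2) y = 0:
  p(x) = -5/6,  q(x) = 3x + 1/2.
Indicial equation: r(r-1) + (-5/6) r + (1/2) = 0 -> roots r_1 = 3/2, r_2 = 1/3.
Take r = r_1 = 3/2. Let y(x) = x^r sum_{n>=0} a_n x^n with a_0 = 1.
Substitute y = x^r sum a_n x^n and match x^{r+n}. The recurrence is
  D(n) a_n + 3 a_{n-1} = 0,  where D(n) = (r+n)(r+n-1) + (-5/6)(r+n) + (1/2).
  a_n = -3 / D(n) * a_{n-1}.
Since the indicial polynomial factors as (r - r_1)(r - r_2), D(n) = (r_1 + n - r_1)(r_1 + n - r_2) = n(n + 7/6).
Evaluating step by step (a_0 = 1):
  n = 1: D(1) = 1(1 + 7/6) = 13/6; numerator = -3(1) = -3; a_1 = (-3)/(13/6) = -18/13
  n = 2: D(2) = 2(2 + 7/6) = 19/3; numerator = -3(-18/13) = 54/13; a_2 = (54/13)/(19/3) = 162/247
  n = 3: D(3) = 3(3 + 7/6) = 25/2; numerator = -3(162/247) = -486/247; a_3 = (-486/247)/(25/2) = -972/6175

r = 3/2; a_0 = 1; a_1 = -18/13; a_2 = 162/247; a_3 = -972/6175


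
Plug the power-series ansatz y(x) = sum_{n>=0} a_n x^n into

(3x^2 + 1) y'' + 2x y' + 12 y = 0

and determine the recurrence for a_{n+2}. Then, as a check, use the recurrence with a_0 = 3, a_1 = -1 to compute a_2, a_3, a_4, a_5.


Substitute y = sum_n a_n x^n.
(1 + 3 x^2) y'' contributes (n+2)(n+1) a_{n+2} + 3 n(n-1) a_n at x^n.
2 x y'(x) contributes 2 n a_n at x^n.
12 y(x) contributes 12 a_n at x^n.
Matching x^n: (n+2)(n+1) a_{n+2} + (3 n(n-1) + 2 n + 12) a_n = 0.
Thus a_{n+2} = (-3 n(n-1) - 2 n - 12) / ((n+1)(n+2)) * a_n.

Check with a_0 = 3, a_1 = -1 (apply the recurrence for n = 0, 1, 2, 3): a_0 = 3, a_1 = -1, a_2 = -18, a_3 = 7/3, a_4 = 33, a_5 = -21/5.

a_(n+2) = (-3 n(n-1) - 2 n - 12) / ((n+1)(n+2)) * a_n; check: a_0 = 3, a_1 = -1, a_2 = -18, a_3 = 7/3, a_4 = 33, a_5 = -21/5


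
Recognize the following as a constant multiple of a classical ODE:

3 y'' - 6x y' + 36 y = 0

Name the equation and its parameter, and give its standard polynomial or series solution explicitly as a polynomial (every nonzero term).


All three coefficients share the factor 3; dividing through by 3 gives  y'' - 2x y' + 12 y = 0.
This matches the Hermite equation y'' - 2x y' + 2n y = 0 with 2n = 12, so n = 6; the polynomial solution is H_6(x).
With y = sum_k a_k x^k, matching x^k gives (k+2)(k+1) a_{k+2} = 2(k - n) a_k = 2(k - 6) a_k. The right side vanishes at k = 6, so the series with the parity of 6 terminates at degree 6.
Standard normalization: leading coefficient of H_n is 2^n, so a_6 = 2^6 = 64. Work downward with a_k = (k+1)(k+2) a_{k+2} / (2(k - n)):
  a_4 = (5)(6)(64) / (2(4 - 6)) = 1920/(-4) = -480
  a_2 = (3)(4)(-480) / (2(2 - 6)) = -5760/(-8) = 720
  a_0 = (1)(2)(720) / (2(0 - 6)) = 1440/(-12) = -120
Hence H_6(x) = 64 x^6 - 480 x^4 + 720 x^2 - 120.

H_6(x); series = 64 x^6 - 480 x^4 + 720 x^2 - 120


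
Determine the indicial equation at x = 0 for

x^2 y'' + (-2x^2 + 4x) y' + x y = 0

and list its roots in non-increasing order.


Divide by x^2 to reach normal form y'' + P_1(x) y' + P_2(x) y = 0 with P_1(x) = -2 + 4/x and P_2(x) = 1/x.
x = 0 is a singular point because the y'-coefficient -2 + 4/x has a pole at x = 0 and the y-coefficient 1/x has a pole at x = 0.
It is a regular singular point because x P_1(x) = p(x) = 4 - 2x and x^2 P_2(x) = q(x) = x are polynomials, hence analytic at x = 0.
p(0) = 4,  q(0) = 0.
Indicial equation: r(r-1) + p(0) r + q(0) = 0, i.e. r^2 + (p(0) - 1) r + q(0) = 0, i.e. r^2 + 3 r = 0.
Discriminant: (3)^2 - 4(0) = 9, so r = (-3 ± 3)/2.
Solving: r_1 = 0, r_2 = -3.

indicial: r^2 + 3 r = 0; roots r_1 = 0, r_2 = -3


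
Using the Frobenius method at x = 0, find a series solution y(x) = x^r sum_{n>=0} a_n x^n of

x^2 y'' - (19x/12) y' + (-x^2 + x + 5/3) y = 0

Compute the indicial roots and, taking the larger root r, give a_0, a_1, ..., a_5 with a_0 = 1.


Write in Frobenius form y'' + (p(x)/x) y' + (q(x)/x^2) y = 0:
  p(x) = -19/12,  q(x) = -x^2 + x + 5/3.
Indicial equation: r(r-1) + (-19/12) r + (5/3) = 0 -> roots r_1 = 4/3, r_2 = 5/4.
Take r = r_1 = 4/3. Let y(x) = x^r sum_{n>=0} a_n x^n with a_0 = 1.
Substitute y = x^r sum a_n x^n and match x^{r+n}. The recurrence is
  D(n) a_n + 1 a_{n-1} - 1 a_{n-2} = 0,  where D(n) = (r+n)(r+n-1) + (-19/12)(r+n) + (5/3).
  a_n = [-1 a_{n-1} + 1 a_{n-2}] / D(n).
Since the indicial polynomial factors as (r - r_1)(r - r_2), D(n) = (r_1 + n - r_1)(r_1 + n - r_2) = n(n + 1/12).
Evaluating step by step (a_0 = 1):
  n = 1: D(1) = 1(1 + 1/12) = 13/12; numerator = -1(1) = -1; a_1 = (-1)/(13/12) = -12/13
  n = 2: D(2) = 2(2 + 1/12) = 25/6; numerator = -1(-12/13) + 1(1) = 25/13; a_2 = (25/13)/(25/6) = 6/13
  n = 3: D(3) = 3(3 + 1/12) = 37/4; numerator = -1(6/13) + 1(-12/13) = -18/13; a_3 = (-18/13)/(37/4) = -72/481
  n = 4: D(4) = 4(4 + 1/12) = 49/3; numerator = -1(-72/481) + 1(6/13) = 294/481; a_4 = (294/481)/(49/3) = 18/481
  n = 5: D(5) = 5(5 + 1/12) = 305/12; numerator = -1(18/481) + 1(-72/481) = -90/481; a_5 = (-90/481)/(305/12) = -216/29341

r = 4/3; a_0 = 1; a_1 = -12/13; a_2 = 6/13; a_3 = -72/481; a_4 = 18/481; a_5 = -216/29341


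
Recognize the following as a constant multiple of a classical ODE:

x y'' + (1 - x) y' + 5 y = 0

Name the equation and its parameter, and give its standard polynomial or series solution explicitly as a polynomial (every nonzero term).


The equation is already in a standard form:  x y'' + (1 - x) y' + 5 y = 0.
This matches the Laguerre equation x y'' + (1 - x) y' + n y = 0 with n = 5; the polynomial solution is L_5(x).
With y = sum_k a_k x^k, matching x^k gives (k+1)k a_{k+1} + (k+1) a_{k+1} - k a_k + n a_k = 0, i.e. (k+1)^2 a_{k+1} = (k - n) a_k = (k - 5) a_k. The right side vanishes at k = 5, so the series terminates at degree 5.
Standard normalization L_n(0) = 1 gives a_0 = 1. Work upward with a_{k+1} = (k - 5) a_k / (k+1)^2:
  a_1 = (0 - 5)(1) / 1^2 = -5/1 = -5
  a_2 = (1 - 5)(-5) / 2^2 = 20/4 = 5
  a_3 = (2 - 5)(5) / 3^2 = -15/9 = -5/3
  a_4 = (3 - 5)(-5/3) / 4^2 = (10/3)/16 = 5/24
  a_5 = (4 - 5)(5/24) / 5^2 = (-5/24)/25 = -1/120
Hence L_5(x) = -x^5/120 + 5 x^4/24 - 5 x^3/3 + 5 x^2 - 5 x + 1.

L_5(x); series = -x^5/120 + 5 x^4/24 - 5 x^3/3 + 5 x^2 - 5 x + 1


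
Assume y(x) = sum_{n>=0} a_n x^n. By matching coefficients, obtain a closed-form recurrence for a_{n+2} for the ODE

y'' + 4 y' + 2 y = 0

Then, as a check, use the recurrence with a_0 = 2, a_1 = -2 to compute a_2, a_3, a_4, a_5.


Substitute y = sum_n a_n x^n.
y''(x) has coefficient (n+2)(n+1) a_{n+2} at x^n;
4 y'(x) has coefficient 4 (n+1) a_{n+1} at x^n;
2 y(x) has coefficient 2 a_n at x^n.
Matching x^n: (n+2)(n+1) a_{n+2} + 4 (n+1) a_{n+1} + 2 a_n = 0.
Thus a_{n+2} = [-4 (n+1) a_{n+1} - 2 a_n] / ((n+1)(n+2)).

Check with a_0 = 2, a_1 = -2 (apply the recurrence for n = 0, 1, 2, 3): a_0 = 2, a_1 = -2, a_2 = 2, a_3 = -2, a_4 = 5/3, a_5 = -17/15.

a_(n+2) = [-4 (n+1) a_(n+1) - 2 a_n] / ((n+1)(n+2)); check: a_0 = 2, a_1 = -2, a_2 = 2, a_3 = -2, a_4 = 5/3, a_5 = -17/15


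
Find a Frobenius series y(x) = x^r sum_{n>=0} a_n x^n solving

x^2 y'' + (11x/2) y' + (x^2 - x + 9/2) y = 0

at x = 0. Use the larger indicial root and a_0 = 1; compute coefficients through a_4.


Write in Frobenius form y'' + (p(x)/x) y' + (q(x)/x^2) y = 0:
  p(x) = 11/2,  q(x) = x^2 - x + 9/2.
Indicial equation: r(r-1) + (11/2) r + (9/2) = 0 -> roots r_1 = -3/2, r_2 = -3.
Take r = r_1 = -3/2. Let y(x) = x^r sum_{n>=0} a_n x^n with a_0 = 1.
Substitute y = x^r sum a_n x^n and match x^{r+n}. The recurrence is
  D(n) a_n - 1 a_{n-1} + 1 a_{n-2} = 0,  where D(n) = (r+n)(r+n-1) + (11/2)(r+n) + (9/2).
  a_n = [1 a_{n-1} - 1 a_{n-2}] / D(n).
Since the indicial polynomial factors as (r - r_1)(r - r_2), D(n) = (r_1 + n - r_1)(r_1 + n - r_2) = n(n + 3/2).
Evaluating step by step (a_0 = 1):
  n = 1: D(1) = 1(1 + 3/2) = 5/2; numerator = 1(1) = 1; a_1 = (1)/(5/2) = 2/5
  n = 2: D(2) = 2(2 + 3/2) = 7; numerator = 1(2/5) - 1(1) = -3/5; a_2 = (-3/5)/(7) = -3/35
  n = 3: D(3) = 3(3 + 3/2) = 27/2; numerator = 1(-3/35) - 1(2/5) = -17/35; a_3 = (-17/35)/(27/2) = -34/945
  n = 4: D(4) = 4(4 + 3/2) = 22; numerator = 1(-34/945) - 1(-3/35) = 47/945; a_4 = (47/945)/(22) = 47/20790

r = -3/2; a_0 = 1; a_1 = 2/5; a_2 = -3/35; a_3 = -34/945; a_4 = 47/20790


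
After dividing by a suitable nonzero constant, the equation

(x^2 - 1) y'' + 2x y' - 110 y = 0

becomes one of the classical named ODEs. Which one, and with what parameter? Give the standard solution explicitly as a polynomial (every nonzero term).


All three coefficients share the factor -1; dividing through by -1 gives  (1 - x^2) y'' - 2x y' + 110 y = 0.
This matches the Legendre equation (1 - x^2) y'' - 2x y' + n(n+1) y = 0 (note the -2x y' term) with n(n+1) = 110, so n = 10; the polynomial solution is P_10(x).
With y = sum_k a_k x^k, matching x^k gives (k+2)(k+1) a_{k+2} = [k(k+1) - n(n+1)] a_k = (k - 10)(k + 11) a_k. The right side vanishes at k = 10, so the series with the parity of 10 terminates at degree 10.
Standard normalization (P_n(1) = 1): leading coefficient (2n)!/(2^n (n!)^2) = 2432902008176640000/(1024*13168189440000) = 46189/256, so a_10 = 46189/256. Work downward with a_k = (k+1)(k+2) a_{k+2} / ((k - 10)(k + 11)):
  a_8 = (9)(10)(46189/256) / ((8 - 10)(8 + 11)) = (2078505/128)/(-38) = -109395/256
  a_6 = (7)(8)(-109395/256) / ((6 - 10)(6 + 11)) = (-765765/32)/(-68) = 45045/128
  a_4 = (5)(6)(45045/128) / ((4 - 10)(4 + 11)) = (675675/64)/(-90) = -15015/128
  a_2 = (3)(4)(-15015/128) / ((2 - 10)(2 + 11)) = (-45045/32)/(-104) = 3465/256
  a_0 = (1)(2)(3465/256) / ((0 - 10)(0 + 11)) = (3465/128)/(-110) = -63/256
Hence P_10(x) = 46189 x^10/256 - 109395 x^8/256 + 45045 x^6/128 - 15015 x^4/128 + 3465 x^2/256 - 63/256.

P_10(x); series = 46189 x^10/256 - 109395 x^8/256 + 45045 x^6/128 - 15015 x^4/128 + 3465 x^2/256 - 63/256


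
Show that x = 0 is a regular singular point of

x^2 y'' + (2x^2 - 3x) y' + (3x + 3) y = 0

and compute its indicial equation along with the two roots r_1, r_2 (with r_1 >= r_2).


Divide by x^2 to reach normal form y'' + P_1(x) y' + P_2(x) y = 0 with P_1(x) = 2 - 3/x and P_2(x) = 3/x + 3/x^2.
x = 0 is a singular point because the y'-coefficient 2 - 3/x has a pole at x = 0 and the y-coefficient 3/x + 3/x^2 has a pole at x = 0.
It is a regular singular point because x P_1(x) = p(x) = 2x - 3 and x^2 P_2(x) = q(x) = 3x + 3 are polynomials, hence analytic at x = 0.
p(0) = -3,  q(0) = 3.
Indicial equation: r(r-1) + p(0) r + q(0) = 0, i.e. r^2 + (p(0) - 1) r + q(0) = 0, i.e. r^2 - 4 r + 3 = 0.
Discriminant: (-4)^2 - 4(3) = 4, so r = (4 ± 2)/2.
Solving: r_1 = 3, r_2 = 1.

indicial: r^2 - 4 r + 3 = 0; roots r_1 = 3, r_2 = 1


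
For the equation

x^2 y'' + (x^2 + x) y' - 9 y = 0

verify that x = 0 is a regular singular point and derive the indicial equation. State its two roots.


Divide by x^2 to reach normal form y'' + P_1(x) y' + P_2(x) y = 0 with P_1(x) = 1 + 1/x and P_2(x) = -9/x^2.
x = 0 is a singular point because the y'-coefficient 1 + 1/x has a pole at x = 0 and the y-coefficient -9/x^2 has a pole at x = 0.
It is a regular singular point because x P_1(x) = p(x) = x + 1 and x^2 P_2(x) = q(x) = -9 are polynomials, hence analytic at x = 0.
p(0) = 1,  q(0) = -9.
Indicial equation: r(r-1) + p(0) r + q(0) = 0, i.e. r^2 + (p(0) - 1) r + q(0) = 0, i.e. r^2 - 9 = 0.
Discriminant: (0)^2 - 4(-9) = 36, so r = (0 ± 6)/2.
Solving: r_1 = 3, r_2 = -3.

indicial: r^2 - 9 = 0; roots r_1 = 3, r_2 = -3


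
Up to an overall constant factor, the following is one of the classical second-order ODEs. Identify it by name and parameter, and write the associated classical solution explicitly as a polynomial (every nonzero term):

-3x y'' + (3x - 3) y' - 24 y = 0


All three coefficients share the factor -3; dividing through by -3 gives  x y'' + (1 - x) y' + 8 y = 0.
This matches the Laguerre equation x y'' + (1 - x) y' + n y = 0 with n = 8; the polynomial solution is L_8(x).
With y = sum_k a_k x^k, matching x^k gives (k+1)k a_{k+1} + (k+1) a_{k+1} - k a_k + n a_k = 0, i.e. (k+1)^2 a_{k+1} = (k - n) a_k = (k - 8) a_k. The right side vanishes at k = 8, so the series terminates at degree 8.
Standard normalization L_n(0) = 1 gives a_0 = 1. Work upward with a_{k+1} = (k - 8) a_k / (k+1)^2:
  a_1 = (0 - 8)(1) / 1^2 = -8/1 = -8
  a_2 = (1 - 8)(-8) / 2^2 = 56/4 = 14
  a_3 = (2 - 8)(14) / 3^2 = -84/9 = -28/3
  a_4 = (3 - 8)(-28/3) / 4^2 = (140/3)/16 = 35/12
  a_5 = (4 - 8)(35/12) / 5^2 = (-35/3)/25 = -7/15
  a_6 = (5 - 8)(-7/15) / 6^2 = (7/5)/36 = 7/180
  a_7 = (6 - 8)(7/180) / 7^2 = (-7/90)/49 = -1/630
  a_8 = (7 - 8)(-1/630) / 8^2 = (1/630)/64 = 1/40320
Hence L_8(x) = x^8/40320 - x^7/630 + 7 x^6/180 - 7 x^5/15 + 35 x^4/12 - 28 x^3/3 + 14 x^2 - 8 x + 1.

L_8(x); series = x^8/40320 - x^7/630 + 7 x^6/180 - 7 x^5/15 + 35 x^4/12 - 28 x^3/3 + 14 x^2 - 8 x + 1


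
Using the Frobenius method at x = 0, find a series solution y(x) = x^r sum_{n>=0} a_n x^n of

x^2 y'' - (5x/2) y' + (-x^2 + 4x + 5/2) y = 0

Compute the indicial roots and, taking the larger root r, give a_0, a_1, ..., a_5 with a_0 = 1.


Write in Frobenius form y'' + (p(x)/x) y' + (q(x)/x^2) y = 0:
  p(x) = -5/2,  q(x) = -x^2 + 4x + 5/2.
Indicial equation: r(r-1) + (-5/2) r + (5/2) = 0 -> roots r_1 = 5/2, r_2 = 1.
Take r = r_1 = 5/2. Let y(x) = x^r sum_{n>=0} a_n x^n with a_0 = 1.
Substitute y = x^r sum a_n x^n and match x^{r+n}. The recurrence is
  D(n) a_n + 4 a_{n-1} - 1 a_{n-2} = 0,  where D(n) = (r+n)(r+n-1) + (-5/2)(r+n) + (5/2).
  a_n = [-4 a_{n-1} + 1 a_{n-2}] / D(n).
Since the indicial polynomial factors as (r - r_1)(r - r_2), D(n) = (r_1 + n - r_1)(r_1 + n - r_2) = n(n + 3/2).
Evaluating step by step (a_0 = 1):
  n = 1: D(1) = 1(1 + 3/2) = 5/2; numerator = -4(1) = -4; a_1 = (-4)/(5/2) = -8/5
  n = 2: D(2) = 2(2 + 3/2) = 7; numerator = -4(-8/5) + 1(1) = 37/5; a_2 = (37/5)/(7) = 37/35
  n = 3: D(3) = 3(3 + 3/2) = 27/2; numerator = -4(37/35) + 1(-8/5) = -204/35; a_3 = (-204/35)/(27/2) = -136/315
  n = 4: D(4) = 4(4 + 3/2) = 22; numerator = -4(-136/315) + 1(37/35) = 877/315; a_4 = (877/315)/(22) = 877/6930
  n = 5: D(5) = 5(5 + 3/2) = 65/2; numerator = -4(877/6930) + 1(-136/315) = -650/693; a_5 = (-650/693)/(65/2) = -20/693

r = 5/2; a_0 = 1; a_1 = -8/5; a_2 = 37/35; a_3 = -136/315; a_4 = 877/6930; a_5 = -20/693


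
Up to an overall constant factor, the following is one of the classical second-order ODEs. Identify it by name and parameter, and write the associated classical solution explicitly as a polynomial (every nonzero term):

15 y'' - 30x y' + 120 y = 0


All three coefficients share the factor 15; dividing through by 15 gives  y'' - 2x y' + 8 y = 0.
This matches the Hermite equation y'' - 2x y' + 2n y = 0 with 2n = 8, so n = 4; the polynomial solution is H_4(x).
With y = sum_k a_k x^k, matching x^k gives (k+2)(k+1) a_{k+2} = 2(k - n) a_k = 2(k - 4) a_k. The right side vanishes at k = 4, so the series with the parity of 4 terminates at degree 4.
Standard normalization: leading coefficient of H_n is 2^n, so a_4 = 2^4 = 16. Work downward with a_k = (k+1)(k+2) a_{k+2} / (2(k - n)):
  a_2 = (3)(4)(16) / (2(2 - 4)) = 192/(-4) = -48
  a_0 = (1)(2)(-48) / (2(0 - 4)) = -96/(-8) = 12
Hence H_4(x) = 16 x^4 - 48 x^2 + 12.

H_4(x); series = 16 x^4 - 48 x^2 + 12


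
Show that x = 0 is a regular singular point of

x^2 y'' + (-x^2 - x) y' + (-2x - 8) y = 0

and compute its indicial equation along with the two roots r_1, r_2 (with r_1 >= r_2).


Divide by x^2 to reach normal form y'' + P_1(x) y' + P_2(x) y = 0 with P_1(x) = -1 - 1/x and P_2(x) = -2/x - 8/x^2.
x = 0 is a singular point because the y'-coefficient -1 - 1/x has a pole at x = 0 and the y-coefficient -2/x - 8/x^2 has a pole at x = 0.
It is a regular singular point because x P_1(x) = p(x) = -x - 1 and x^2 P_2(x) = q(x) = -2x - 8 are polynomials, hence analytic at x = 0.
p(0) = -1,  q(0) = -8.
Indicial equation: r(r-1) + p(0) r + q(0) = 0, i.e. r^2 + (p(0) - 1) r + q(0) = 0, i.e. r^2 - 2 r - 8 = 0.
Discriminant: (-2)^2 - 4(-8) = 36, so r = (2 ± 6)/2.
Solving: r_1 = 4, r_2 = -2.

indicial: r^2 - 2 r - 8 = 0; roots r_1 = 4, r_2 = -2


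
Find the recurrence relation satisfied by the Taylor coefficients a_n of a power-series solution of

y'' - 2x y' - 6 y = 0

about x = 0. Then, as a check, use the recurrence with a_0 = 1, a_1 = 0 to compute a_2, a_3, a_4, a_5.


Substitute y = sum_n a_n x^n.
y''(x) has coefficient (n+2)(n+1) a_{n+2} at x^n;
-2 x y'(x) has coefficient -2 n a_n at x^n (shift);
-6 y(x) has coefficient -6 a_n at x^n.
Matching x^n: (n+2)(n+1) a_{n+2} + (-2n - 6) a_n = 0.
Thus a_{n+2} = (2n + 6) / ((n+1)(n+2)) * a_n.

Check with a_0 = 1, a_1 = 0 (apply the recurrence for n = 0, 1, 2, 3): a_0 = 1, a_1 = 0, a_2 = 3, a_3 = 0, a_4 = 5/2, a_5 = 0.

a_(n+2) = (2n + 6) / ((n+1)(n+2)) * a_n; check: a_0 = 1, a_1 = 0, a_2 = 3, a_3 = 0, a_4 = 5/2, a_5 = 0


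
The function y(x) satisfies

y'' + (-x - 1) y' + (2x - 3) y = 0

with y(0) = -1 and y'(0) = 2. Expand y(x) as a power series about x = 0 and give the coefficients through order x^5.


Ansatz: y(x) = sum_{n>=0} a_n x^n, so y'(x) = sum_{n>=1} n a_n x^(n-1) and y''(x) = sum_{n>=2} n(n-1) a_n x^(n-2).
Substitute into P(x) y'' + Q(x) y' + R(x) y = 0 with P(x) = 1, Q(x) = -x - 1, R(x) = 2x - 3, and match powers of x.
Initial conditions: a_0 = -1, a_1 = 2.
Setting the coefficient of each power of x to zero and solving order by order (substituting the coefficients already found):
  x^0: 2 a_2 - a_1 - 3 a_0 = 0  ->  2 a_2 = a_1 + 3 a_0 = -1  ->  a_2 = -1/2
  x^1: 6 a_3 - 2 a_2 - 4 a_1 + 2 a_0 = 0  ->  6 a_3 = 2 a_2 + 4 a_1 - 2 a_0 = 9  ->  a_3 = 3/2
  x^2: 12 a_4 - 3 a_3 - 5 a_2 + 2 a_1 = 0  ->  12 a_4 = 3 a_3 + 5 a_2 - 2 a_1 = -2  ->  a_4 = -1/6
  x^3: 20 a_5 - 4 a_4 - 6 a_3 + 2 a_2 = 0  ->  20 a_5 = 4 a_4 + 6 a_3 - 2 a_2 = 28/3  ->  a_5 = 7/15
Truncated series: y(x) = -1 + 2 x - (1/2) x^2 + (3/2) x^3 - (1/6) x^4 + (7/15) x^5 + O(x^6).

a_0 = -1; a_1 = 2; a_2 = -1/2; a_3 = 3/2; a_4 = -1/6; a_5 = 7/15


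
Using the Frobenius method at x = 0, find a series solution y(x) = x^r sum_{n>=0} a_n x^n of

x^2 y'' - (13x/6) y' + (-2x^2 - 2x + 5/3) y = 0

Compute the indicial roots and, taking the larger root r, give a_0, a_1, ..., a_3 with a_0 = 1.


Write in Frobenius form y'' + (p(x)/x) y' + (q(x)/x^2) y = 0:
  p(x) = -13/6,  q(x) = -2x^2 - 2x + 5/3.
Indicial equation: r(r-1) + (-13/6) r + (5/3) = 0 -> roots r_1 = 5/2, r_2 = 2/3.
Take r = r_1 = 5/2. Let y(x) = x^r sum_{n>=0} a_n x^n with a_0 = 1.
Substitute y = x^r sum a_n x^n and match x^{r+n}. The recurrence is
  D(n) a_n - 2 a_{n-1} - 2 a_{n-2} = 0,  where D(n) = (r+n)(r+n-1) + (-13/6)(r+n) + (5/3).
  a_n = [2 a_{n-1} + 2 a_{n-2}] / D(n).
Since the indicial polynomial factors as (r - r_1)(r - r_2), D(n) = (r_1 + n - r_1)(r_1 + n - r_2) = n(n + 11/6).
Evaluating step by step (a_0 = 1):
  n = 1: D(1) = 1(1 + 11/6) = 17/6; numerator = 2(1) = 2; a_1 = (2)/(17/6) = 12/17
  n = 2: D(2) = 2(2 + 11/6) = 23/3; numerator = 2(12/17) + 2(1) = 58/17; a_2 = (58/17)/(23/3) = 174/391
  n = 3: D(3) = 3(3 + 11/6) = 29/2; numerator = 2(174/391) + 2(12/17) = 900/391; a_3 = (900/391)/(29/2) = 1800/11339

r = 5/2; a_0 = 1; a_1 = 12/17; a_2 = 174/391; a_3 = 1800/11339


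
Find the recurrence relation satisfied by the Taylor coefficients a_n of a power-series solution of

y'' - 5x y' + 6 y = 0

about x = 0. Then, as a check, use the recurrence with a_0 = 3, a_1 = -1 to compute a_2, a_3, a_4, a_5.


Substitute y = sum_n a_n x^n.
y''(x) has coefficient (n+2)(n+1) a_{n+2} at x^n;
-5 x y'(x) has coefficient -5 n a_n at x^n (shift);
6 y(x) has coefficient 6 a_n at x^n.
Matching x^n: (n+2)(n+1) a_{n+2} + (-5n + 6) a_n = 0.
Thus a_{n+2} = (5n - 6) / ((n+1)(n+2)) * a_n.

Check with a_0 = 3, a_1 = -1 (apply the recurrence for n = 0, 1, 2, 3): a_0 = 3, a_1 = -1, a_2 = -9, a_3 = 1/6, a_4 = -3, a_5 = 3/40.

a_(n+2) = (5n - 6) / ((n+1)(n+2)) * a_n; check: a_0 = 3, a_1 = -1, a_2 = -9, a_3 = 1/6, a_4 = -3, a_5 = 3/40


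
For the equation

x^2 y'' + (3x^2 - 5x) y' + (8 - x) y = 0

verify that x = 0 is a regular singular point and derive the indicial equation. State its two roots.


Divide by x^2 to reach normal form y'' + P_1(x) y' + P_2(x) y = 0 with P_1(x) = 3 - 5/x and P_2(x) = -1/x + 8/x^2.
x = 0 is a singular point because the y'-coefficient 3 - 5/x has a pole at x = 0 and the y-coefficient -1/x + 8/x^2 has a pole at x = 0.
It is a regular singular point because x P_1(x) = p(x) = 3x - 5 and x^2 P_2(x) = q(x) = 8 - x are polynomials, hence analytic at x = 0.
p(0) = -5,  q(0) = 8.
Indicial equation: r(r-1) + p(0) r + q(0) = 0, i.e. r^2 + (p(0) - 1) r + q(0) = 0, i.e. r^2 - 6 r + 8 = 0.
Discriminant: (-6)^2 - 4(8) = 4, so r = (6 ± 2)/2.
Solving: r_1 = 4, r_2 = 2.

indicial: r^2 - 6 r + 8 = 0; roots r_1 = 4, r_2 = 2


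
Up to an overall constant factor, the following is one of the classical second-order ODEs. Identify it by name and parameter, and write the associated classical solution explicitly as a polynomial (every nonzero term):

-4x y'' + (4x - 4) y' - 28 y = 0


All three coefficients share the factor -4; dividing through by -4 gives  x y'' + (1 - x) y' + 7 y = 0.
This matches the Laguerre equation x y'' + (1 - x) y' + n y = 0 with n = 7; the polynomial solution is L_7(x).
With y = sum_k a_k x^k, matching x^k gives (k+1)k a_{k+1} + (k+1) a_{k+1} - k a_k + n a_k = 0, i.e. (k+1)^2 a_{k+1} = (k - n) a_k = (k - 7) a_k. The right side vanishes at k = 7, so the series terminates at degree 7.
Standard normalization L_n(0) = 1 gives a_0 = 1. Work upward with a_{k+1} = (k - 7) a_k / (k+1)^2:
  a_1 = (0 - 7)(1) / 1^2 = -7/1 = -7
  a_2 = (1 - 7)(-7) / 2^2 = 42/4 = 21/2
  a_3 = (2 - 7)(21/2) / 3^2 = (-105/2)/9 = -35/6
  a_4 = (3 - 7)(-35/6) / 4^2 = (70/3)/16 = 35/24
  a_5 = (4 - 7)(35/24) / 5^2 = (-35/8)/25 = -7/40
  a_6 = (5 - 7)(-7/40) / 6^2 = (7/20)/36 = 7/720
  a_7 = (6 - 7)(7/720) / 7^2 = (-7/720)/49 = -1/5040
Hence L_7(x) = -x^7/5040 + 7 x^6/720 - 7 x^5/40 + 35 x^4/24 - 35 x^3/6 + 21 x^2/2 - 7 x + 1.

L_7(x); series = -x^7/5040 + 7 x^6/720 - 7 x^5/40 + 35 x^4/24 - 35 x^3/6 + 21 x^2/2 - 7 x + 1


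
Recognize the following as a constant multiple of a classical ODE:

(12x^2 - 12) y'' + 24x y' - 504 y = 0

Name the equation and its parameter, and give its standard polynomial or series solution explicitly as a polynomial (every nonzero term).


All three coefficients share the factor -12; dividing through by -12 gives  (1 - x^2) y'' - 2x y' + 42 y = 0.
This matches the Legendre equation (1 - x^2) y'' - 2x y' + n(n+1) y = 0 (note the -2x y' term) with n(n+1) = 42, so n = 6; the polynomial solution is P_6(x).
With y = sum_k a_k x^k, matching x^k gives (k+2)(k+1) a_{k+2} = [k(k+1) - n(n+1)] a_k = (k - 6)(k + 7) a_k. The right side vanishes at k = 6, so the series with the parity of 6 terminates at degree 6.
Standard normalization (P_n(1) = 1): leading coefficient (2n)!/(2^n (n!)^2) = 479001600/(64*518400) = 231/16, so a_6 = 231/16. Work downward with a_k = (k+1)(k+2) a_{k+2} / ((k - 6)(k + 7)):
  a_4 = (5)(6)(231/16) / ((4 - 6)(4 + 7)) = (3465/8)/(-22) = -315/16
  a_2 = (3)(4)(-315/16) / ((2 - 6)(2 + 7)) = (-945/4)/(-36) = 105/16
  a_0 = (1)(2)(105/16) / ((0 - 6)(0 + 7)) = (105/8)/(-42) = -5/16
Hence P_6(x) = 231 x^6/16 - 315 x^4/16 + 105 x^2/16 - 5/16.

P_6(x); series = 231 x^6/16 - 315 x^4/16 + 105 x^2/16 - 5/16


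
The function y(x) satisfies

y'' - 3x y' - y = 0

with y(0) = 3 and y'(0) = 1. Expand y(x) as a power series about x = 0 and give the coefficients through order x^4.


Ansatz: y(x) = sum_{n>=0} a_n x^n, so y'(x) = sum_{n>=1} n a_n x^(n-1) and y''(x) = sum_{n>=2} n(n-1) a_n x^(n-2).
Substitute into P(x) y'' + Q(x) y' + R(x) y = 0 with P(x) = 1, Q(x) = -3x, R(x) = -1, and match powers of x.
Initial conditions: a_0 = 3, a_1 = 1.
Setting the coefficient of each power of x to zero and solving order by order (substituting the coefficients already found):
  x^0: 2 a_2 - a_0 = 0  ->  2 a_2 = a_0 = 3  ->  a_2 = 3/2
  x^1: 6 a_3 - 4 a_1 = 0  ->  6 a_3 = 4 a_1 = 4  ->  a_3 = 2/3
  x^2: 12 a_4 - 7 a_2 = 0  ->  12 a_4 = 7 a_2 = 21/2  ->  a_4 = 7/8
Truncated series: y(x) = 3 + x + (3/2) x^2 + (2/3) x^3 + (7/8) x^4 + O(x^5).

a_0 = 3; a_1 = 1; a_2 = 3/2; a_3 = 2/3; a_4 = 7/8


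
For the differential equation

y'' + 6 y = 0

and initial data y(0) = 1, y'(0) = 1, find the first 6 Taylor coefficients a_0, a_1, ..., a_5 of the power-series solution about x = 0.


Ansatz: y(x) = sum_{n>=0} a_n x^n, so y'(x) = sum_{n>=1} n a_n x^(n-1) and y''(x) = sum_{n>=2} n(n-1) a_n x^(n-2).
Substitute into P(x) y'' + Q(x) y' + R(x) y = 0 with P(x) = 1, Q(x) = 0, R(x) = 6, and match powers of x.
Initial conditions: a_0 = 1, a_1 = 1.
Setting the coefficient of each power of x to zero and solving order by order (substituting the coefficients already found):
  x^0: 2 a_2 + 6 a_0 = 0  ->  2 a_2 = -6 a_0 = -6  ->  a_2 = -3
  x^1: 6 a_3 + 6 a_1 = 0  ->  6 a_3 = -6 a_1 = -6  ->  a_3 = -1
  x^2: 12 a_4 + 6 a_2 = 0  ->  12 a_4 = -6 a_2 = 18  ->  a_4 = 3/2
  x^3: 20 a_5 + 6 a_3 = 0  ->  20 a_5 = -6 a_3 = 6  ->  a_5 = 3/10
Truncated series: y(x) = 1 + x - 3 x^2 - x^3 + (3/2) x^4 + (3/10) x^5 + O(x^6).

a_0 = 1; a_1 = 1; a_2 = -3; a_3 = -1; a_4 = 3/2; a_5 = 3/10


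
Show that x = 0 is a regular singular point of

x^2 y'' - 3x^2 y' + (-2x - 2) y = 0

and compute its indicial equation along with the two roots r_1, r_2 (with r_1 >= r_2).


Divide by x^2 to reach normal form y'' + P_1(x) y' + P_2(x) y = 0 with P_1(x) = -3 and P_2(x) = -2/x - 2/x^2.
x = 0 is a singular point because the y-coefficient -2/x - 2/x^2 has a pole at x = 0.
It is a regular singular point because x P_1(x) = p(x) = -3x and x^2 P_2(x) = q(x) = -2x - 2 are polynomials, hence analytic at x = 0.
p(0) = 0,  q(0) = -2.
Indicial equation: r(r-1) + p(0) r + q(0) = 0, i.e. r^2 + (p(0) - 1) r + q(0) = 0, i.e. r^2 - 1 r - 2 = 0.
Discriminant: (-1)^2 - 4(-2) = 9, so r = (1 ± 3)/2.
Solving: r_1 = 2, r_2 = -1.

indicial: r^2 - 1 r - 2 = 0; roots r_1 = 2, r_2 = -1


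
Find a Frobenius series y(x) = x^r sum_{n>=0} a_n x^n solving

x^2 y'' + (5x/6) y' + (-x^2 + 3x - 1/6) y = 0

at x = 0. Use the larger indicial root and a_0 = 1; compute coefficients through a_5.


Write in Frobenius form y'' + (p(x)/x) y' + (q(x)/x^2) y = 0:
  p(x) = 5/6,  q(x) = -x^2 + 3x - 1/6.
Indicial equation: r(r-1) + (5/6) r + (-1/6) = 0 -> roots r_1 = 1/2, r_2 = -1/3.
Take r = r_1 = 1/2. Let y(x) = x^r sum_{n>=0} a_n x^n with a_0 = 1.
Substitute y = x^r sum a_n x^n and match x^{r+n}. The recurrence is
  D(n) a_n + 3 a_{n-1} - 1 a_{n-2} = 0,  where D(n) = (r+n)(r+n-1) + (5/6)(r+n) + (-1/6).
  a_n = [-3 a_{n-1} + 1 a_{n-2}] / D(n).
Since the indicial polynomial factors as (r - r_1)(r - r_2), D(n) = (r_1 + n - r_1)(r_1 + n - r_2) = n(n + 5/6).
Evaluating step by step (a_0 = 1):
  n = 1: D(1) = 1(1 + 5/6) = 11/6; numerator = -3(1) = -3; a_1 = (-3)/(11/6) = -18/11
  n = 2: D(2) = 2(2 + 5/6) = 17/3; numerator = -3(-18/11) + 1(1) = 65/11; a_2 = (65/11)/(17/3) = 195/187
  n = 3: D(3) = 3(3 + 5/6) = 23/2; numerator = -3(195/187) + 1(-18/11) = -81/17; a_3 = (-81/17)/(23/2) = -162/391
  n = 4: D(4) = 4(4 + 5/6) = 58/3; numerator = -3(-162/391) + 1(195/187) = 9831/4301; a_4 = (9831/4301)/(58/3) = 1017/8602
  n = 5: D(5) = 5(5 + 5/6) = 175/6; numerator = -3(1017/8602) + 1(-162/391) = -6615/8602; a_5 = (-6615/8602)/(175/6) = -567/21505

r = 1/2; a_0 = 1; a_1 = -18/11; a_2 = 195/187; a_3 = -162/391; a_4 = 1017/8602; a_5 = -567/21505


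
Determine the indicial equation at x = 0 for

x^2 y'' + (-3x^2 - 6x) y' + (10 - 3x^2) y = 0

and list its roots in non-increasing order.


Divide by x^2 to reach normal form y'' + P_1(x) y' + P_2(x) y = 0 with P_1(x) = -3 - 6/x and P_2(x) = -3 + 10/x^2.
x = 0 is a singular point because the y'-coefficient -3 - 6/x has a pole at x = 0 and the y-coefficient -3 + 10/x^2 has a pole at x = 0.
It is a regular singular point because x P_1(x) = p(x) = -3x - 6 and x^2 P_2(x) = q(x) = 10 - 3x^2 are polynomials, hence analytic at x = 0.
p(0) = -6,  q(0) = 10.
Indicial equation: r(r-1) + p(0) r + q(0) = 0, i.e. r^2 + (p(0) - 1) r + q(0) = 0, i.e. r^2 - 7 r + 10 = 0.
Discriminant: (-7)^2 - 4(10) = 9, so r = (7 ± 3)/2.
Solving: r_1 = 5, r_2 = 2.

indicial: r^2 - 7 r + 10 = 0; roots r_1 = 5, r_2 = 2


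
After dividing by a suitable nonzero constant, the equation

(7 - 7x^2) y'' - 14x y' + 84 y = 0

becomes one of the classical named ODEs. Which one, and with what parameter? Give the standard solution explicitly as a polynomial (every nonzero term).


All three coefficients share the factor 7; dividing through by 7 gives  (1 - x^2) y'' - 2x y' + 12 y = 0.
This matches the Legendre equation (1 - x^2) y'' - 2x y' + n(n+1) y = 0 (note the -2x y' term) with n(n+1) = 12, so n = 3; the polynomial solution is P_3(x).
With y = sum_k a_k x^k, matching x^k gives (k+2)(k+1) a_{k+2} = [k(k+1) - n(n+1)] a_k = (k - 3)(k + 4) a_k. The right side vanishes at k = 3, so the series with the parity of 3 terminates at degree 3.
Standard normalization (P_n(1) = 1): leading coefficient (2n)!/(2^n (n!)^2) = 720/(8*36) = 5/2, so a_3 = 5/2. Work downward with a_k = (k+1)(k+2) a_{k+2} / ((k - 3)(k + 4)):
  a_1 = (2)(3)(5/2) / ((1 - 3)(1 + 4)) = 15/(-10) = -3/2
Hence P_3(x) = 5 x^3/2 - 3 x/2.

P_3(x); series = 5 x^3/2 - 3 x/2


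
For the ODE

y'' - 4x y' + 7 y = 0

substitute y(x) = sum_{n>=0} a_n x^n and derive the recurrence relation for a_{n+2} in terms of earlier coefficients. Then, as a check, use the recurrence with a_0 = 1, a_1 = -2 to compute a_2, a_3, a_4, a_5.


Substitute y = sum_n a_n x^n.
y''(x) has coefficient (n+2)(n+1) a_{n+2} at x^n;
-4 x y'(x) has coefficient -4 n a_n at x^n (shift);
7 y(x) has coefficient 7 a_n at x^n.
Matching x^n: (n+2)(n+1) a_{n+2} + (-4n + 7) a_n = 0.
Thus a_{n+2} = (4n - 7) / ((n+1)(n+2)) * a_n.

Check with a_0 = 1, a_1 = -2 (apply the recurrence for n = 0, 1, 2, 3): a_0 = 1, a_1 = -2, a_2 = -7/2, a_3 = 1, a_4 = -7/24, a_5 = 1/4.

a_(n+2) = (4n - 7) / ((n+1)(n+2)) * a_n; check: a_0 = 1, a_1 = -2, a_2 = -7/2, a_3 = 1, a_4 = -7/24, a_5 = 1/4


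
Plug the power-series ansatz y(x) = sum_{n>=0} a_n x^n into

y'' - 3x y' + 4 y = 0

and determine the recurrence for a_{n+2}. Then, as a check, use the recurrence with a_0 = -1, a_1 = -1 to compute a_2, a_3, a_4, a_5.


Substitute y = sum_n a_n x^n.
y''(x) has coefficient (n+2)(n+1) a_{n+2} at x^n;
-3 x y'(x) has coefficient -3 n a_n at x^n (shift);
4 y(x) has coefficient 4 a_n at x^n.
Matching x^n: (n+2)(n+1) a_{n+2} + (-3n + 4) a_n = 0.
Thus a_{n+2} = (3n - 4) / ((n+1)(n+2)) * a_n.

Check with a_0 = -1, a_1 = -1 (apply the recurrence for n = 0, 1, 2, 3): a_0 = -1, a_1 = -1, a_2 = 2, a_3 = 1/6, a_4 = 1/3, a_5 = 1/24.

a_(n+2) = (3n - 4) / ((n+1)(n+2)) * a_n; check: a_0 = -1, a_1 = -1, a_2 = 2, a_3 = 1/6, a_4 = 1/3, a_5 = 1/24


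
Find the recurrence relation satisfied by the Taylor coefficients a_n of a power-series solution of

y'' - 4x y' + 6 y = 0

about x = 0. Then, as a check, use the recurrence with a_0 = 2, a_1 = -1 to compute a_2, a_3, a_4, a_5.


Substitute y = sum_n a_n x^n.
y''(x) has coefficient (n+2)(n+1) a_{n+2} at x^n;
-4 x y'(x) has coefficient -4 n a_n at x^n (shift);
6 y(x) has coefficient 6 a_n at x^n.
Matching x^n: (n+2)(n+1) a_{n+2} + (-4n + 6) a_n = 0.
Thus a_{n+2} = (4n - 6) / ((n+1)(n+2)) * a_n.

Check with a_0 = 2, a_1 = -1 (apply the recurrence for n = 0, 1, 2, 3): a_0 = 2, a_1 = -1, a_2 = -6, a_3 = 1/3, a_4 = -1, a_5 = 1/10.

a_(n+2) = (4n - 6) / ((n+1)(n+2)) * a_n; check: a_0 = 2, a_1 = -1, a_2 = -6, a_3 = 1/3, a_4 = -1, a_5 = 1/10


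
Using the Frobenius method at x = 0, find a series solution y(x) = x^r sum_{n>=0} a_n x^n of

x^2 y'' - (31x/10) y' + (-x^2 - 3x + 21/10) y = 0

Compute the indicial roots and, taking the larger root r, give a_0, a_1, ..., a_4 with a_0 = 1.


Write in Frobenius form y'' + (p(x)/x) y' + (q(x)/x^2) y = 0:
  p(x) = -31/10,  q(x) = -x^2 - 3x + 21/10.
Indicial equation: r(r-1) + (-31/10) r + (21/10) = 0 -> roots r_1 = 7/2, r_2 = 3/5.
Take r = r_1 = 7/2. Let y(x) = x^r sum_{n>=0} a_n x^n with a_0 = 1.
Substitute y = x^r sum a_n x^n and match x^{r+n}. The recurrence is
  D(n) a_n - 3 a_{n-1} - 1 a_{n-2} = 0,  where D(n) = (r+n)(r+n-1) + (-31/10)(r+n) + (21/10).
  a_n = [3 a_{n-1} + 1 a_{n-2}] / D(n).
Since the indicial polynomial factors as (r - r_1)(r - r_2), D(n) = (r_1 + n - r_1)(r_1 + n - r_2) = n(n + 29/10).
Evaluating step by step (a_0 = 1):
  n = 1: D(1) = 1(1 + 29/10) = 39/10; numerator = 3(1) = 3; a_1 = (3)/(39/10) = 10/13
  n = 2: D(2) = 2(2 + 29/10) = 49/5; numerator = 3(10/13) + 1(1) = 43/13; a_2 = (43/13)/(49/5) = 215/637
  n = 3: D(3) = 3(3 + 29/10) = 177/10; numerator = 3(215/637) + 1(10/13) = 1135/637; a_3 = (1135/637)/(177/10) = 11350/112749
  n = 4: D(4) = 4(4 + 29/10) = 138/5; numerator = 3(11350/112749) + 1(215/637) = 24035/37583; a_4 = (24035/37583)/(138/5) = 5225/225498

r = 7/2; a_0 = 1; a_1 = 10/13; a_2 = 215/637; a_3 = 11350/112749; a_4 = 5225/225498


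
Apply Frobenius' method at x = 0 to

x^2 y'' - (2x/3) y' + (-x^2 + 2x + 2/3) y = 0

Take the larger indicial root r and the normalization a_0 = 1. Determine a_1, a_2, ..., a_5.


Write in Frobenius form y'' + (p(x)/x) y' + (q(x)/x^2) y = 0:
  p(x) = -2/3,  q(x) = -x^2 + 2x + 2/3.
Indicial equation: r(r-1) + (-2/3) r + (2/3) = 0 -> roots r_1 = 1, r_2 = 2/3.
Take r = r_1 = 1. Let y(x) = x^r sum_{n>=0} a_n x^n with a_0 = 1.
Substitute y = x^r sum a_n x^n and match x^{r+n}. The recurrence is
  D(n) a_n + 2 a_{n-1} - 1 a_{n-2} = 0,  where D(n) = (r+n)(r+n-1) + (-2/3)(r+n) + (2/3).
  a_n = [-2 a_{n-1} + 1 a_{n-2}] / D(n).
Since the indicial polynomial factors as (r - r_1)(r - r_2), D(n) = (r_1 + n - r_1)(r_1 + n - r_2) = n(n + 1/3).
Evaluating step by step (a_0 = 1):
  n = 1: D(1) = 1(1 + 1/3) = 4/3; numerator = -2(1) = -2; a_1 = (-2)/(4/3) = -3/2
  n = 2: D(2) = 2(2 + 1/3) = 14/3; numerator = -2(-3/2) + 1(1) = 4; a_2 = (4)/(14/3) = 6/7
  n = 3: D(3) = 3(3 + 1/3) = 10; numerator = -2(6/7) + 1(-3/2) = -45/14; a_3 = (-45/14)/(10) = -9/28
  n = 4: D(4) = 4(4 + 1/3) = 52/3; numerator = -2(-9/28) + 1(6/7) = 3/2; a_4 = (3/2)/(52/3) = 9/104
  n = 5: D(5) = 5(5 + 1/3) = 80/3; numerator = -2(9/104) + 1(-9/28) = -45/91; a_5 = (-45/91)/(80/3) = -27/1456

r = 1; a_0 = 1; a_1 = -3/2; a_2 = 6/7; a_3 = -9/28; a_4 = 9/104; a_5 = -27/1456
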